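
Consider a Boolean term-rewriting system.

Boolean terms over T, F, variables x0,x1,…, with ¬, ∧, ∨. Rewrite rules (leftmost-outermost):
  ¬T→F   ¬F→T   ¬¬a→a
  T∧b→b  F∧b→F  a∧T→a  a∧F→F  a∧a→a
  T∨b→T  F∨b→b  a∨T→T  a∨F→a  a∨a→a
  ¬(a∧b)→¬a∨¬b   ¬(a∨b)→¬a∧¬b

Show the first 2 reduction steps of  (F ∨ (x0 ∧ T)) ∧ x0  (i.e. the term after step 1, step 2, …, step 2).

  start: (F ∨ (x0 ∧ T)) ∧ x0
  →1  (x0 ∧ T) ∧ x0
  →2  x0 ∧ x0

Answer: after 2 steps: x0 ∧ x0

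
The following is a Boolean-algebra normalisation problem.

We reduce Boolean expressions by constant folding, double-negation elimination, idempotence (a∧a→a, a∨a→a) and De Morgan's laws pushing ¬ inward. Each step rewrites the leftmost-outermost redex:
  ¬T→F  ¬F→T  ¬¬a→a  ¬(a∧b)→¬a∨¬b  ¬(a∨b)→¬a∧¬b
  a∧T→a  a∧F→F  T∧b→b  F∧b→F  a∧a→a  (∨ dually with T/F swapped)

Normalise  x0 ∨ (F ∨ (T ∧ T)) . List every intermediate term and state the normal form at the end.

Answer: normal form = T  (in 3 steps)

Reduction:
  start: x0 ∨ (F ∨ (T ∧ T))
  step 1: x0 ∨ (T ∧ T)
  step 2: x0 ∨ T
  step 3: T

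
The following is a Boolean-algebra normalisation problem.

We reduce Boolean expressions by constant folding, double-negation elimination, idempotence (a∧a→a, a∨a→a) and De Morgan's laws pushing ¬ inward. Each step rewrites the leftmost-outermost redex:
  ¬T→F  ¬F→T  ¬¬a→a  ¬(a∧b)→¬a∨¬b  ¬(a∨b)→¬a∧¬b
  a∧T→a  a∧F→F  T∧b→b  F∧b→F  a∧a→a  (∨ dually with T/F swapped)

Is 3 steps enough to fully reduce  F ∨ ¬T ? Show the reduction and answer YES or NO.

Answer: YES — reaches normal form F in 2 ≤ 3 steps

Reduction:
  start: F ∨ ¬T
  step 1: ¬T
  step 2: F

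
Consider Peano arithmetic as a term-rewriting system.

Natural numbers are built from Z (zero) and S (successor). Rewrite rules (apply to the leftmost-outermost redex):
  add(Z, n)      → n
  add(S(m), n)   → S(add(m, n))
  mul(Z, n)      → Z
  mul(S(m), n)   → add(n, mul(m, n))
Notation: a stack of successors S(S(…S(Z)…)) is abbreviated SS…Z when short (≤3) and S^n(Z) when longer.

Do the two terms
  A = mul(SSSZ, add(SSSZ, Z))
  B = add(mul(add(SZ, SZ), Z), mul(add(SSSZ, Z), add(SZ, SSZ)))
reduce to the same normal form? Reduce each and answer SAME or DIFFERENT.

Answer: SAME — A ⇓ S^9(Z), B ⇓ S^9(Z)

Reduction:
Term A:
  start: mul(SSSZ, add(SSSZ, Z))
  [1] add(add(SSSZ, Z), mul(SSZ, add(SSSZ, Z)))
  [2] add(S(add(SSZ, Z)), mul(SSZ, add(SSSZ, Z)))
  [3] S(add(add(SSZ, Z), mul(SSZ, add(SSSZ, Z))))
  [4] S(add(S(add(SZ, Z)), mul(SSZ, add(SSSZ, Z))))
  [5] S(S(add(add(SZ, Z), mul(SSZ, add(SSSZ, Z)))))
  [6] S(S(add(S(add(Z, Z)), mul(SSZ, add(SSSZ, Z)))))
  [7] S(S(S(add(add(Z, Z), mul(SSZ, add(SSSZ, Z))))))
  [8] S(S(S(add(Z, mul(SSZ, add(SSSZ, Z))))))
  [9] S(S(S(mul(SSZ, add(SSSZ, Z)))))
  [10] S(S(S(add(add(SSSZ, Z), mul(SZ, add(SSSZ, Z))))))
  [11] S(S(S(add(S(add(SSZ, Z)), mul(SZ, add(SSSZ, Z))))))
  [12] S(S(S(S(add(add(SSZ, Z), mul(SZ, add(SSSZ, Z)))))))
  [13] S(S(S(S(add(S(add(SZ, Z)), mul(SZ, add(SSSZ, Z)))))))
  [14] S(S(S(S(S(add(add(SZ, Z), mul(SZ, add(SSSZ, Z))))))))
  [15] S(S(S(S(S(add(S(add(Z, Z)), mul(SZ, add(SSSZ, Z))))))))
  [16] S(S(S(S(S(S(add(add(Z, Z), mul(SZ, add(SSSZ, Z)))))))))
  [17] S(S(S(S(S(S(add(Z, mul(SZ, add(SSSZ, Z)))))))))
  [18] S(S(S(S(S(S(mul(SZ, add(SSSZ, Z))))))))
  [19] S(S(S(S(S(S(add(add(SSSZ, Z), mul(Z, add(SSSZ, Z)))))))))
  [20] S(S(S(S(S(S(add(S(add(SSZ, Z)), mul(Z, add(SSSZ, Z)))))))))
  [21] S(S(S(S(S(S(S(add(add(SSZ, Z), mul(Z, add(SSSZ, Z))))))))))
  [22] S(S(S(S(S(S(S(add(S(add(SZ, Z)), mul(Z, add(SSSZ, Z))))))))))
  [23] S(S(S(S(S(S(S(S(add(add(SZ, Z), mul(Z, add(SSSZ, Z)))))))))))
  [24] S(S(S(S(S(S(S(S(add(S(add(Z, Z)), mul(Z, add(SSSZ, Z)))))))))))
  [25] S(S(S(S(S(S(S(S(S(add(add(Z, Z), mul(Z, add(SSSZ, Z))))))))))))
  [26] S(S(S(S(S(S(S(S(S(add(Z, mul(Z, add(SSSZ, Z))))))))))))
  [27] S(S(S(S(S(S(S(S(S(mul(Z, add(SSSZ, Z)))))))))))
  [28] S^9(Z)

Term B:
  start: add(mul(add(SZ, SZ), Z), mul(add(SSSZ, Z), add(SZ, SSZ)))
  [1] add(mul(S(add(Z, SZ)), Z), mul(add(SSSZ, Z), add(SZ, SSZ)))
  [2] add(add(Z, mul(add(Z, SZ), Z)), mul(add(SSSZ, Z), add(SZ, SSZ)))
  [3] add(mul(add(Z, SZ), Z), mul(add(SSSZ, Z), add(SZ, SSZ)))
  [4] add(mul(SZ, Z), mul(add(SSSZ, Z), add(SZ, SSZ)))
  [5] add(add(Z, mul(Z, Z)), mul(add(SSSZ, Z), add(SZ, SSZ)))
  [6] add(mul(Z, Z), mul(add(SSSZ, Z), add(SZ, SSZ)))
  [7] add(Z, mul(add(SSSZ, Z), add(SZ, SSZ)))
  [8] mul(add(SSSZ, Z), add(SZ, SSZ))
  [9] mul(S(add(SSZ, Z)), add(SZ, SSZ))
  [10] add(add(SZ, SSZ), mul(add(SSZ, Z), add(SZ, SSZ)))
  [11] add(S(add(Z, SSZ)), mul(add(SSZ, Z), add(SZ, SSZ)))
  [12] S(add(add(Z, SSZ), mul(add(SSZ, Z), add(SZ, SSZ))))
  [13] S(add(SSZ, mul(add(SSZ, Z), add(SZ, SSZ))))
  [14] S(S(add(SZ, mul(add(SSZ, Z), add(SZ, SSZ)))))
  [15] S(S(S(add(Z, mul(add(SSZ, Z), add(SZ, SSZ))))))
  [16] S(S(S(mul(add(SSZ, Z), add(SZ, SSZ)))))
  [17] S(S(S(mul(S(add(SZ, Z)), add(SZ, SSZ)))))
  [18] S(S(S(add(add(SZ, SSZ), mul(add(SZ, Z), add(SZ, SSZ))))))
  [19] S(S(S(add(S(add(Z, SSZ)), mul(add(SZ, Z), add(SZ, SSZ))))))
  [20] S(S(S(S(add(add(Z, SSZ), mul(add(SZ, Z), add(SZ, SSZ)))))))
  [21] S(S(S(S(add(SSZ, mul(add(SZ, Z), add(SZ, SSZ)))))))
  [22] S(S(S(S(S(add(SZ, mul(add(SZ, Z), add(SZ, SSZ))))))))
  [23] S(S(S(S(S(S(add(Z, mul(add(SZ, Z), add(SZ, SSZ)))))))))
  [24] S(S(S(S(S(S(mul(add(SZ, Z), add(SZ, SSZ))))))))
  [25] S(S(S(S(S(S(mul(S(add(Z, Z)), add(SZ, SSZ))))))))
  [26] S(S(S(S(S(S(add(add(SZ, SSZ), mul(add(Z, Z), add(SZ, SSZ)))))))))
  [27] S(S(S(S(S(S(add(S(add(Z, SSZ)), mul(add(Z, Z), add(SZ, SSZ)))))))))
  [28] S(S(S(S(S(S(S(add(add(Z, SSZ), mul(add(Z, Z), add(SZ, SSZ))))))))))
  [29] S(S(S(S(S(S(S(add(SSZ, mul(add(Z, Z), add(SZ, SSZ))))))))))
  [30] S(S(S(S(S(S(S(S(add(SZ, mul(add(Z, Z), add(SZ, SSZ)))))))))))
  [31] S(S(S(S(S(S(S(S(S(add(Z, mul(add(Z, Z), add(SZ, SSZ))))))))))))
  [32] S(S(S(S(S(S(S(S(S(mul(add(Z, Z), add(SZ, SSZ)))))))))))
  [33] S(S(S(S(S(S(S(S(S(mul(Z, add(SZ, SSZ)))))))))))
  [34] S^9(Z)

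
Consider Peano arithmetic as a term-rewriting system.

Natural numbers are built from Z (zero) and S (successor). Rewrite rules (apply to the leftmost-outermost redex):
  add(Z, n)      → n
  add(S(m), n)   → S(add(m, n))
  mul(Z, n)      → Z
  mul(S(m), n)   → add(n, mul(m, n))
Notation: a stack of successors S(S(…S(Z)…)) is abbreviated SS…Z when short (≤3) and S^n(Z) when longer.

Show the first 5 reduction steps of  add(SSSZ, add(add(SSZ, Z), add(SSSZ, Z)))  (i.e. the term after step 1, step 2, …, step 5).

Answer: after 5 steps: S(S(S(add(S(add(SZ, Z)), add(SSSZ, Z)))))

Reduction:
  start: add(SSSZ, add(add(SSZ, Z), add(SSSZ, Z)))
  →1  S(add(SSZ, add(add(SSZ, Z), add(SSSZ, Z))))
  →2  S(S(add(SZ, add(add(SSZ, Z), add(SSSZ, Z)))))
  →3  S(S(S(add(Z, add(add(SSZ, Z), add(SSSZ, Z))))))
  →4  S(S(S(add(add(SSZ, Z), add(SSSZ, Z)))))
  →5  S(S(S(add(S(add(SZ, Z)), add(SSSZ, Z)))))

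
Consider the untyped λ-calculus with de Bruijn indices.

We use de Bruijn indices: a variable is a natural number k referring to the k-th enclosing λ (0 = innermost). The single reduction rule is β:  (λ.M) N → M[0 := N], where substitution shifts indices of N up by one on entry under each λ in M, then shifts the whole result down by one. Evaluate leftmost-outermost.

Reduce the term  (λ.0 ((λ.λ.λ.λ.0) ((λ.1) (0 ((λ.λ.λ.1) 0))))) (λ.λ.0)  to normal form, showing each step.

  start: (λ.0 ((λ.λ.λ.λ.0) ((λ.1) (0 ((λ.λ.λ.1) 0))))) (λ.λ.0)
  step 1: (λ.λ.0) ((λ.λ.λ.λ.0) ((λ.λ.λ.0) ((λ.λ.0) ((λ.λ.λ.1) (λ.λ.0)))))
  step 2: λ.0

Answer: normal form = λ.0  (in 2 steps)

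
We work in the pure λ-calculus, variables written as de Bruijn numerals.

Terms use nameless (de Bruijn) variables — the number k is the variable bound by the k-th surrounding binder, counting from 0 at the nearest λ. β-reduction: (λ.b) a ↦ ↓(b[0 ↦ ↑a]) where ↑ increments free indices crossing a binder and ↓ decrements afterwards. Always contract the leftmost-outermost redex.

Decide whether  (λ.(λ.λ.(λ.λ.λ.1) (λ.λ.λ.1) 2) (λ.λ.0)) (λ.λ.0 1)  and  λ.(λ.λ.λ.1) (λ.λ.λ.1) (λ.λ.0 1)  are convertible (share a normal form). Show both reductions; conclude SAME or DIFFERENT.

Answer: SAME — A ⇓ λ.λ.λ.λ.0 1, B ⇓ λ.λ.λ.λ.0 1

Derivation:
Term A:
  start: (λ.(λ.λ.(λ.λ.λ.1) (λ.λ.λ.1) 2) (λ.λ.0)) (λ.λ.0 1)
  →1  (λ.λ.(λ.λ.λ.1) (λ.λ.λ.1) (λ.λ.0 1)) (λ.λ.0)
  →2  λ.(λ.λ.λ.1) (λ.λ.λ.1) (λ.λ.0 1)
  →3  λ.(λ.λ.1) (λ.λ.0 1)
  →4  λ.λ.λ.λ.0 1

Term B:
  start: λ.(λ.λ.λ.1) (λ.λ.λ.1) (λ.λ.0 1)
  →1  λ.(λ.λ.1) (λ.λ.0 1)
  →2  λ.λ.λ.λ.0 1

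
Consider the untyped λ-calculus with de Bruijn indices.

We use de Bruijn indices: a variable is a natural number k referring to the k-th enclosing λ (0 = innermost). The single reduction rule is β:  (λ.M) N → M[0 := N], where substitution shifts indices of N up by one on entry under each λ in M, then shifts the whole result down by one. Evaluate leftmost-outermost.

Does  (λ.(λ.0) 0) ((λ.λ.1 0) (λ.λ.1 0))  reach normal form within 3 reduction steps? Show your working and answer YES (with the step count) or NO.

Answer: NO — after 3 steps the term is λ.(λ.λ.1 0) 0, not yet normal

Derivation:
  start: (λ.(λ.0) 0) ((λ.λ.1 0) (λ.λ.1 0))
  step 1: (λ.0) ((λ.λ.1 0) (λ.λ.1 0))
  step 2: (λ.λ.1 0) (λ.λ.1 0)
  step 3: λ.(λ.λ.1 0) 0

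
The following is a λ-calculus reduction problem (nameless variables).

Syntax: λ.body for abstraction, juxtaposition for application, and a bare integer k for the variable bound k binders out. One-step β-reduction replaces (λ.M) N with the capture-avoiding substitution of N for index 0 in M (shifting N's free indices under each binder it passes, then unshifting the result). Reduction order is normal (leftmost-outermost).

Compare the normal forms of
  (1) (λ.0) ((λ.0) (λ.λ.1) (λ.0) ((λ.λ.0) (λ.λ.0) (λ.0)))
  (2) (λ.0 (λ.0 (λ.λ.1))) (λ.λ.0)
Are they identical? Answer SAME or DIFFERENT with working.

Answer: SAME — A ⇓ λ.0, B ⇓ λ.0

Derivation:
Term A:
  start: (λ.0) ((λ.0) (λ.λ.1) (λ.0) ((λ.λ.0) (λ.λ.0) (λ.0)))
  →1  (λ.0) (λ.λ.1) (λ.0) ((λ.λ.0) (λ.λ.0) (λ.0))
  →2  (λ.λ.1) (λ.0) ((λ.λ.0) (λ.λ.0) (λ.0))
  →3  (λ.λ.0) ((λ.λ.0) (λ.λ.0) (λ.0))
  →4  λ.0

Term B:
  start: (λ.0 (λ.0 (λ.λ.1))) (λ.λ.0)
  →1  (λ.λ.0) (λ.0 (λ.λ.1))
  →2  λ.0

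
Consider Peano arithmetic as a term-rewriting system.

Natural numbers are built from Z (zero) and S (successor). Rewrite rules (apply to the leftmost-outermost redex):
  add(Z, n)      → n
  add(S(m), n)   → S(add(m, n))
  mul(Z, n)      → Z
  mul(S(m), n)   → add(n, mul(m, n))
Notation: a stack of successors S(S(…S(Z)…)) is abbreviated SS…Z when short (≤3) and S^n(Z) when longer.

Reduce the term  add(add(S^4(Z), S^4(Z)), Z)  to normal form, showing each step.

  start: add(add(S^4(Z), S^4(Z)), Z)
  →1  add(S(add(SSSZ, S^4(Z))), Z)
  →2  S(add(add(SSSZ, S^4(Z)), Z))
  →3  S(add(S(add(SSZ, S^4(Z))), Z))
  →4  S(S(add(add(SSZ, S^4(Z)), Z)))
  →5  S(S(add(S(add(SZ, S^4(Z))), Z)))
  →6  S(S(S(add(add(SZ, S^4(Z)), Z))))
  →7  S(S(S(add(S(add(Z, S^4(Z))), Z))))
  →8  S(S(S(S(add(add(Z, S^4(Z)), Z)))))
  →9  S(S(S(S(add(S^4(Z), Z)))))
  →10  S(S(S(S(S(add(SSSZ, Z))))))
  →11  S(S(S(S(S(S(add(SSZ, Z)))))))
  →12  S(S(S(S(S(S(S(add(SZ, Z))))))))
  →13  S(S(S(S(S(S(S(S(add(Z, Z)))))))))
  →14  S^8(Z)

Answer: normal form = S^8(Z)  (in 14 steps)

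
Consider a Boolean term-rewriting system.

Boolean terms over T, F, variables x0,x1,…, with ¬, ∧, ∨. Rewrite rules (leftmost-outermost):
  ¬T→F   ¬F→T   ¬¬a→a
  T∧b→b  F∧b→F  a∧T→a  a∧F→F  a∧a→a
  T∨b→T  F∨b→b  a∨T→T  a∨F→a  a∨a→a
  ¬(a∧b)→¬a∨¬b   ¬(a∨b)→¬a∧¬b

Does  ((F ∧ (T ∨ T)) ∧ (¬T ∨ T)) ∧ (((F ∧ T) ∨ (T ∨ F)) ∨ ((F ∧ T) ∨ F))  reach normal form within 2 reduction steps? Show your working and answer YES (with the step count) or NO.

Answer: NO — after 2 steps the term is F ∧ (((F ∧ T) ∨ (T ∨ F)) ∨ ((F ∧ T) ∨ F)), not yet normal

Working:
  start: ((F ∧ (T ∨ T)) ∧ (¬T ∨ T)) ∧ (((F ∧ T) ∨ (T ∨ F)) ∨ ((F ∧ T) ∨ F))
  →1  (F ∧ (¬T ∨ T)) ∧ (((F ∧ T) ∨ (T ∨ F)) ∨ ((F ∧ T) ∨ F))
  →2  F ∧ (((F ∧ T) ∨ (T ∨ F)) ∨ ((F ∧ T) ∨ F))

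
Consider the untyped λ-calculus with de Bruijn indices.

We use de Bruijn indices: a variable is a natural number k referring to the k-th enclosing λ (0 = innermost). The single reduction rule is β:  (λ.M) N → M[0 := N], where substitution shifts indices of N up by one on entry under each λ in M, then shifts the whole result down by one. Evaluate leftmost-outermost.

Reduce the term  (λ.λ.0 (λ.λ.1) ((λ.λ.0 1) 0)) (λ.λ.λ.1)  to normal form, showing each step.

  start: (λ.λ.0 (λ.λ.1) ((λ.λ.0 1) 0)) (λ.λ.λ.1)
  [1] λ.0 (λ.λ.1) ((λ.λ.0 1) 0)
  [2] λ.0 (λ.λ.1) (λ.0 1)

Answer: normal form = λ.0 (λ.λ.1) (λ.0 1)  (in 2 steps)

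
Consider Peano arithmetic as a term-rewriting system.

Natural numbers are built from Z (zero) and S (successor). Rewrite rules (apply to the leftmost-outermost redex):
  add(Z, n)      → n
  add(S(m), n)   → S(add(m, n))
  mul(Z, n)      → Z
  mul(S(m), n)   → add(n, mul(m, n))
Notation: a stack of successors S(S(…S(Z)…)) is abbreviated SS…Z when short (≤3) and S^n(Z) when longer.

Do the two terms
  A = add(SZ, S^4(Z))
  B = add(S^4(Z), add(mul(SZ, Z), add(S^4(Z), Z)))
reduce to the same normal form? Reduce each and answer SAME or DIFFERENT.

Term A:
  start: add(SZ, S^4(Z))
  →1  S(add(Z, S^4(Z)))
  →2  S^5(Z)

Term B:
  start: add(S^4(Z), add(mul(SZ, Z), add(S^4(Z), Z)))
  →1  S(add(SSSZ, add(mul(SZ, Z), add(S^4(Z), Z))))
  →2  S(S(add(SSZ, add(mul(SZ, Z), add(S^4(Z), Z)))))
  →3  S(S(S(add(SZ, add(mul(SZ, Z), add(S^4(Z), Z))))))
  →4  S(S(S(S(add(Z, add(mul(SZ, Z), add(S^4(Z), Z)))))))
  →5  S(S(S(S(add(mul(SZ, Z), add(S^4(Z), Z))))))
  →6  S(S(S(S(add(add(Z, mul(Z, Z)), add(S^4(Z), Z))))))
  →7  S(S(S(S(add(mul(Z, Z), add(S^4(Z), Z))))))
  →8  S(S(S(S(add(Z, add(S^4(Z), Z))))))
  →9  S(S(S(S(add(S^4(Z), Z)))))
  →10  S(S(S(S(S(add(SSSZ, Z))))))
  →11  S(S(S(S(S(S(add(SSZ, Z)))))))
  →12  S(S(S(S(S(S(S(add(SZ, Z))))))))
  →13  S(S(S(S(S(S(S(S(add(Z, Z)))))))))
  →14  S^8(Z)

Answer: DIFFERENT — A ⇓ S^5(Z), B ⇓ S^8(Z)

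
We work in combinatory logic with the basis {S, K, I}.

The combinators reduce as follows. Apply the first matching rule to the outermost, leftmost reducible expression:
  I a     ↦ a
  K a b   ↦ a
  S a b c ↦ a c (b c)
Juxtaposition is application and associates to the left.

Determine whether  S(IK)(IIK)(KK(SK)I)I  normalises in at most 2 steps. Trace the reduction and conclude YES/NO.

Answer: NO — after 2 steps the term is K(KK(SK)I)(IIK(KK(SK)I))I, not yet normal

Working:
  start: S(IK)(IIK)(KK(SK)I)I
  step 1: IK(KK(SK)I)(IIK(KK(SK)I))I
  step 2: K(KK(SK)I)(IIK(KK(SK)I))I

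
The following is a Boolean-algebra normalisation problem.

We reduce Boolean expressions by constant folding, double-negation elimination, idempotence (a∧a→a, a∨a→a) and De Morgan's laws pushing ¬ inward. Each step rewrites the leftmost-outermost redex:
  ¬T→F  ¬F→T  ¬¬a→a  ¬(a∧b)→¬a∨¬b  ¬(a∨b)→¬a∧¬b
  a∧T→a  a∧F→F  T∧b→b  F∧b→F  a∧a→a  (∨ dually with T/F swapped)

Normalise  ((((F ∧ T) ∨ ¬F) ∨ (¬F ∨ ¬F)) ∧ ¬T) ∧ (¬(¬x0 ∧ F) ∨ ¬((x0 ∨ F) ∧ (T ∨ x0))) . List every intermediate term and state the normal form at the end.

Answer: normal form = F  (in 7 steps)

Working:
  start: ((((F ∧ T) ∨ ¬F) ∨ (¬F ∨ ¬F)) ∧ ¬T) ∧ (¬(¬x0 ∧ F) ∨ ¬((x0 ∨ F) ∧ (T ∨ x0)))
  [1] (((F ∨ ¬F) ∨ (¬F ∨ ¬F)) ∧ ¬T) ∧ (¬(¬x0 ∧ F) ∨ ¬((x0 ∨ F) ∧ (T ∨ x0)))
  [2] ((¬F ∨ (¬F ∨ ¬F)) ∧ ¬T) ∧ (¬(¬x0 ∧ F) ∨ ¬((x0 ∨ F) ∧ (T ∨ x0)))
  [3] ((T ∨ (¬F ∨ ¬F)) ∧ ¬T) ∧ (¬(¬x0 ∧ F) ∨ ¬((x0 ∨ F) ∧ (T ∨ x0)))
  [4] (T ∧ ¬T) ∧ (¬(¬x0 ∧ F) ∨ ¬((x0 ∨ F) ∧ (T ∨ x0)))
  [5] ¬T ∧ (¬(¬x0 ∧ F) ∨ ¬((x0 ∨ F) ∧ (T ∨ x0)))
  [6] F ∧ (¬(¬x0 ∧ F) ∨ ¬((x0 ∨ F) ∧ (T ∨ x0)))
  [7] F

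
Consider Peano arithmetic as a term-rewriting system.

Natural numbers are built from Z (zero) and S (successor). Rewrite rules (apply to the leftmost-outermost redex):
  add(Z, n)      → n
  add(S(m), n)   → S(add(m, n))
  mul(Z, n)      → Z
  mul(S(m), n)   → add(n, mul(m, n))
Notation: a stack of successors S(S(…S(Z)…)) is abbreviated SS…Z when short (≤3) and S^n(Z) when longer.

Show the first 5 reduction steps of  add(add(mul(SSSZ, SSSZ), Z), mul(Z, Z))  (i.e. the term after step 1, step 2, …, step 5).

Answer: after 5 steps: S(add(add(S(add(SZ, mul(SSZ, SSSZ))), Z), mul(Z, Z)))

Working:
  start: add(add(mul(SSSZ, SSSZ), Z), mul(Z, Z))
  step 1: add(add(add(SSSZ, mul(SSZ, SSSZ)), Z), mul(Z, Z))
  step 2: add(add(S(add(SSZ, mul(SSZ, SSSZ))), Z), mul(Z, Z))
  step 3: add(S(add(add(SSZ, mul(SSZ, SSSZ)), Z)), mul(Z, Z))
  step 4: S(add(add(add(SSZ, mul(SSZ, SSSZ)), Z), mul(Z, Z)))
  step 5: S(add(add(S(add(SZ, mul(SSZ, SSSZ))), Z), mul(Z, Z)))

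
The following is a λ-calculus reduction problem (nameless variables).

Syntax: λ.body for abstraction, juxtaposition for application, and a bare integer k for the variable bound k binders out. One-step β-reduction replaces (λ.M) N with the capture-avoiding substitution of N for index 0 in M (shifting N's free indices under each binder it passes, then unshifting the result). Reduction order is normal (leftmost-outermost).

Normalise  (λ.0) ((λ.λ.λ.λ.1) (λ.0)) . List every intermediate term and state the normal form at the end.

Answer: normal form = λ.λ.λ.1  (in 2 steps)

Working:
  start: (λ.0) ((λ.λ.λ.λ.1) (λ.0))
  →1  (λ.λ.λ.λ.1) (λ.0)
  →2  λ.λ.λ.1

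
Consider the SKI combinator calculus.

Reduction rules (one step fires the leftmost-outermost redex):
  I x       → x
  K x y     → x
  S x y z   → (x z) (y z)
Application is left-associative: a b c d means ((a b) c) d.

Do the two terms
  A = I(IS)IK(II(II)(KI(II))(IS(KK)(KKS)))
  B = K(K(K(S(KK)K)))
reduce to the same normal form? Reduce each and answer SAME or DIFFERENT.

Answer: SAME — A ⇓ K(K(K(S(KK)K))), B ⇓ K(K(K(S(KK)K)))

Reduction:
Term A:
  start: I(IS)IK(II(II)(KI(II))(IS(KK)(KKS)))
  →1  ISIK(II(II)(KI(II))(IS(KK)(KKS)))
  →2  SIK(II(II)(KI(II))(IS(KK)(KKS)))
  →3  I(II(II)(KI(II))(IS(KK)(KKS)))(K(II(II)(KI(II))(IS(KK)(KKS))))
  →4  II(II)(KI(II))(IS(KK)(KKS))(K(II(II)(KI(II))(IS(KK)(KKS))))
  →5  I(II)(KI(II))(IS(KK)(KKS))(K(II(II)(KI(II))(IS(KK)(KKS))))
  →6  II(KI(II))(IS(KK)(KKS))(K(II(II)(KI(II))(IS(KK)(KKS))))
  →7  I(KI(II))(IS(KK)(KKS))(K(II(II)(KI(II))(IS(KK)(KKS))))
  →8  KI(II)(IS(KK)(KKS))(K(II(II)(KI(II))(IS(KK)(KKS))))
  →9  I(IS(KK)(KKS))(K(II(II)(KI(II))(IS(KK)(KKS))))
  →10  IS(KK)(KKS)(K(II(II)(KI(II))(IS(KK)(KKS))))
  →11  S(KK)(KKS)(K(II(II)(KI(II))(IS(KK)(KKS))))
  →12  KK(K(II(II)(KI(II))(IS(KK)(KKS))))(KKS(K(II(II)(KI(II))(IS(KK)(KKS)))))
  →13  K(KKS(K(II(II)(KI(II))(IS(KK)(KKS)))))
  →14  K(K(K(II(II)(KI(II))(IS(KK)(KKS)))))
  →15  K(K(K(I(II)(KI(II))(IS(KK)(KKS)))))
  →16  K(K(K(II(KI(II))(IS(KK)(KKS)))))
  →17  K(K(K(I(KI(II))(IS(KK)(KKS)))))
  →18  K(K(K(KI(II)(IS(KK)(KKS)))))
  →19  K(K(K(I(IS(KK)(KKS)))))
  →20  K(K(K(IS(KK)(KKS))))
  →21  K(K(K(S(KK)(KKS))))
  →22  K(K(K(S(KK)K)))

Term B:
  start: K(K(K(S(KK)K)))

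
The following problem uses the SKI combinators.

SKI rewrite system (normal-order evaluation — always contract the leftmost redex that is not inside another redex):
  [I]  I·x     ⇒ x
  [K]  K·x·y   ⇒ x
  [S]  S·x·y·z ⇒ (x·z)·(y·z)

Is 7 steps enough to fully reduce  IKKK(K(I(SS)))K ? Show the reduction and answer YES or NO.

Answer: YES — reaches normal form K(SS) in 4 ≤ 7 steps

Working:
  start: IKKK(K(I(SS)))K
  step 1: KKK(K(I(SS)))K
  step 2: K(K(I(SS)))K
  step 3: K(I(SS))
  step 4: K(SS)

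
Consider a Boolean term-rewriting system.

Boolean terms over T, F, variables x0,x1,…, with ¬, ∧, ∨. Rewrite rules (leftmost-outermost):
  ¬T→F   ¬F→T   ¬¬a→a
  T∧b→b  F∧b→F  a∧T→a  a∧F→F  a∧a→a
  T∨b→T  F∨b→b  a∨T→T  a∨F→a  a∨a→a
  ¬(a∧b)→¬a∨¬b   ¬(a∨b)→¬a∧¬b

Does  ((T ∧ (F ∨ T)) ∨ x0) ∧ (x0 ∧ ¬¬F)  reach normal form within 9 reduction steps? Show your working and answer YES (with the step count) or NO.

Answer: YES — reaches normal form F in 6 ≤ 9 steps

Derivation:
  start: ((T ∧ (F ∨ T)) ∨ x0) ∧ (x0 ∧ ¬¬F)
  step 1: ((F ∨ T) ∨ x0) ∧ (x0 ∧ ¬¬F)
  step 2: (T ∨ x0) ∧ (x0 ∧ ¬¬F)
  step 3: T ∧ (x0 ∧ ¬¬F)
  step 4: x0 ∧ ¬¬F
  step 5: x0 ∧ F
  step 6: F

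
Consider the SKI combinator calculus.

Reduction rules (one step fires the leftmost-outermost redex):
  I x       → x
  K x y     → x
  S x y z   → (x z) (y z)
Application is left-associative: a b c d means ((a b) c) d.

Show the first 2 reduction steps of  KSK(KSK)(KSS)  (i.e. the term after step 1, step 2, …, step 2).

  start: KSK(KSK)(KSS)
  [1] S(KSK)(KSS)
  [2] SS(KSS)

Answer: after 2 steps: SS(KSS)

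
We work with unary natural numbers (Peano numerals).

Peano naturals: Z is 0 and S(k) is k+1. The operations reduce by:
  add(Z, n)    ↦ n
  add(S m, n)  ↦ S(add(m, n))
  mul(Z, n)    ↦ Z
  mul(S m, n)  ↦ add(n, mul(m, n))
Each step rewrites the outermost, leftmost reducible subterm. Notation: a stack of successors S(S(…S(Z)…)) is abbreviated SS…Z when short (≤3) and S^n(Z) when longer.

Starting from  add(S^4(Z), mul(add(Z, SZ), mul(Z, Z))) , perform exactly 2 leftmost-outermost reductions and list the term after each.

Answer: after 2 steps: S(S(add(SSZ, mul(add(Z, SZ), mul(Z, Z)))))

Reduction:
  start: add(S^4(Z), mul(add(Z, SZ), mul(Z, Z)))
  step 1: S(add(SSSZ, mul(add(Z, SZ), mul(Z, Z))))
  step 2: S(S(add(SSZ, mul(add(Z, SZ), mul(Z, Z)))))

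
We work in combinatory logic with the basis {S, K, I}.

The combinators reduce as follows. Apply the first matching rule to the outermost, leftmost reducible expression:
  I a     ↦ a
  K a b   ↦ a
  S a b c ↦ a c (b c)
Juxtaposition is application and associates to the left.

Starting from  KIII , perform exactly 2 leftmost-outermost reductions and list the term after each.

  start: KIII
  step 1: II
  step 2: I

Answer: after 2 steps: I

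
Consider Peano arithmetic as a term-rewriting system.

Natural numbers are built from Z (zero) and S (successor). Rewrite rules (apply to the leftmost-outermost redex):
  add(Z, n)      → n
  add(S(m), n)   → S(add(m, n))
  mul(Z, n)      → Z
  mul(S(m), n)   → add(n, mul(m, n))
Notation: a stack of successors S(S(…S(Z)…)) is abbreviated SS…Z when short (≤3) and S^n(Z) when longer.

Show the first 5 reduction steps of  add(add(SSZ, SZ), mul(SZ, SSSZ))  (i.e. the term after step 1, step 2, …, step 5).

  start: add(add(SSZ, SZ), mul(SZ, SSSZ))
  →1  add(S(add(SZ, SZ)), mul(SZ, SSSZ))
  →2  S(add(add(SZ, SZ), mul(SZ, SSSZ)))
  →3  S(add(S(add(Z, SZ)), mul(SZ, SSSZ)))
  →4  S(S(add(add(Z, SZ), mul(SZ, SSSZ))))
  →5  S(S(add(SZ, mul(SZ, SSSZ))))

Answer: after 5 steps: S(S(add(SZ, mul(SZ, SSSZ))))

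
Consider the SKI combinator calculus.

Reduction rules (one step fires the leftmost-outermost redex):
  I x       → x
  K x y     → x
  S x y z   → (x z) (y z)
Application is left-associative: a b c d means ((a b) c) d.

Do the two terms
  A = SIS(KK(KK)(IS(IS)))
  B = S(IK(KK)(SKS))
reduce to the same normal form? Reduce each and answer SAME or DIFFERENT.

Answer: DIFFERENT — A ⇓ SS, B ⇓ S(KK)

Working:
Term A:
  start: SIS(KK(KK)(IS(IS)))
  [1] I(KK(KK)(IS(IS)))(S(KK(KK)(IS(IS))))
  [2] KK(KK)(IS(IS))(S(KK(KK)(IS(IS))))
  [3] K(IS(IS))(S(KK(KK)(IS(IS))))
  [4] IS(IS)
  [5] S(IS)
  [6] SS

Term B:
  start: S(IK(KK)(SKS))
  [1] S(K(KK)(SKS))
  [2] S(KK)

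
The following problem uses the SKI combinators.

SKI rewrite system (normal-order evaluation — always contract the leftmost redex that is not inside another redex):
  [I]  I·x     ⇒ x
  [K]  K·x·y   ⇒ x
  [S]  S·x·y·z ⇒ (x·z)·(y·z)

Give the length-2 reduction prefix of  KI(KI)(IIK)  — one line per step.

Answer: after 2 steps: IIK

Working:
  start: KI(KI)(IIK)
  step 1: I(IIK)
  step 2: IIK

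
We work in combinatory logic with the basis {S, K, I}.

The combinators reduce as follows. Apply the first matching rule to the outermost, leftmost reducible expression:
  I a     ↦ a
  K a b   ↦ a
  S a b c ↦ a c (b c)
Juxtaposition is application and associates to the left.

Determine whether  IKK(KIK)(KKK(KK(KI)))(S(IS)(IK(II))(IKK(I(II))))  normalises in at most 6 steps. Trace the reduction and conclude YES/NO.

Answer: YES — reaches normal form KK in 5 ≤ 6 steps

Derivation:
  start: IKK(KIK)(KKK(KK(KI)))(S(IS)(IK(II))(IKK(I(II))))
  →1  KK(KIK)(KKK(KK(KI)))(S(IS)(IK(II))(IKK(I(II))))
  →2  K(KKK(KK(KI)))(S(IS)(IK(II))(IKK(I(II))))
  →3  KKK(KK(KI))
  →4  K(KK(KI))
  →5  KK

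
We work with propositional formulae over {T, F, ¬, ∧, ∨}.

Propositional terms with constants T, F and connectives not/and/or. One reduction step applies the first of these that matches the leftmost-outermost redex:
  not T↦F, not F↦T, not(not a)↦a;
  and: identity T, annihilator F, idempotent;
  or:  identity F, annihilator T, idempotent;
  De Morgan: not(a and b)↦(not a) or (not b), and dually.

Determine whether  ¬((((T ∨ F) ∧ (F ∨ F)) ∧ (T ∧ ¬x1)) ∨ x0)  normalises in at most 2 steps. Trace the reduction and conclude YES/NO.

  start: ¬((((T ∨ F) ∧ (F ∨ F)) ∧ (T ∧ ¬x1)) ∨ x0)
  →1  ¬(((T ∨ F) ∧ (F ∨ F)) ∧ (T ∧ ¬x1)) ∧ ¬x0
  →2  (¬((T ∨ F) ∧ (F ∨ F)) ∨ ¬(T ∧ ¬x1)) ∧ ¬x0

Answer: NO — after 2 steps the term is (¬((T ∨ F) ∧ (F ∨ F)) ∨ ¬(T ∧ ¬x1)) ∧ ¬x0, not yet normal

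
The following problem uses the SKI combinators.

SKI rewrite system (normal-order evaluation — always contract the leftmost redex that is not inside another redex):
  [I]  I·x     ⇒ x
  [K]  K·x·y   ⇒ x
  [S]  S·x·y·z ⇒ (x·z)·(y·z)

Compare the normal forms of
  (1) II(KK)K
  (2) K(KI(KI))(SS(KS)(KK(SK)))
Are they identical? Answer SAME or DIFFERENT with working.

Answer: DIFFERENT — A ⇓ K, B ⇓ I

Derivation:
Term A:
  start: II(KK)K
  step 1: I(KK)K
  step 2: KKK
  step 3: K

Term B:
  start: K(KI(KI))(SS(KS)(KK(SK)))
  step 1: KI(KI)
  step 2: I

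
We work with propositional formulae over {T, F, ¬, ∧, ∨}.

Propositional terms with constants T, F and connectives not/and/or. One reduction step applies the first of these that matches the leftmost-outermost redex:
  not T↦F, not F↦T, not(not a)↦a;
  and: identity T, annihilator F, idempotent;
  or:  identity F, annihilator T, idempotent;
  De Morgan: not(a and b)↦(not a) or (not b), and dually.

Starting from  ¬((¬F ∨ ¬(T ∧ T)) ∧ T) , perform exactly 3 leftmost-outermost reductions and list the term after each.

Answer: after 3 steps: (F ∧ ¬¬(T ∧ T)) ∨ ¬T

Reduction:
  start: ¬((¬F ∨ ¬(T ∧ T)) ∧ T)
  →1  ¬(¬F ∨ ¬(T ∧ T)) ∨ ¬T
  →2  (¬¬F ∧ ¬¬(T ∧ T)) ∨ ¬T
  →3  (F ∧ ¬¬(T ∧ T)) ∨ ¬T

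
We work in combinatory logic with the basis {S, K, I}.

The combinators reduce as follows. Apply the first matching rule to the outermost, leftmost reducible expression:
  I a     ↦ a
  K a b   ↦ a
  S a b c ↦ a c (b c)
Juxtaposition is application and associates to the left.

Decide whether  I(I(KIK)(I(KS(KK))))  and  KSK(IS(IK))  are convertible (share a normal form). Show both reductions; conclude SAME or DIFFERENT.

Answer: DIFFERENT — A ⇓ S, B ⇓ S(SK)

Working:
Term A:
  start: I(I(KIK)(I(KS(KK))))
  [1] I(KIK)(I(KS(KK)))
  [2] KIK(I(KS(KK)))
  [3] I(I(KS(KK)))
  [4] I(KS(KK))
  [5] KS(KK)
  [6] S

Term B:
  start: KSK(IS(IK))
  [1] S(IS(IK))
  [2] S(S(IK))
  [3] S(SK)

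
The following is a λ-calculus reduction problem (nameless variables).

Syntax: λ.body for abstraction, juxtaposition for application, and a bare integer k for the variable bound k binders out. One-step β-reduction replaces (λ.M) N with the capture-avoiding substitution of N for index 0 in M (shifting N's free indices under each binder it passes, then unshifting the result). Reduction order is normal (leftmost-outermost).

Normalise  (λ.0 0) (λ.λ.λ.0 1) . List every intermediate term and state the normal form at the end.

Answer: normal form = λ.λ.0 1  (in 2 steps)

Derivation:
  start: (λ.0 0) (λ.λ.λ.0 1)
  [1] (λ.λ.λ.0 1) (λ.λ.λ.0 1)
  [2] λ.λ.0 1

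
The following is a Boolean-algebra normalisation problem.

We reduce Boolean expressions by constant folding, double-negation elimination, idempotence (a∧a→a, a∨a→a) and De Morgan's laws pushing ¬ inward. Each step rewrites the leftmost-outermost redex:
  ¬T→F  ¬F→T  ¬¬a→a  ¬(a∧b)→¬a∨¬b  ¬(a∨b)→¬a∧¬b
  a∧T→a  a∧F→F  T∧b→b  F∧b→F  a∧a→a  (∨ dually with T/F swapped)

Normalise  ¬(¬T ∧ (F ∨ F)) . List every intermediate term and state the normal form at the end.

Answer: normal form = T  (in 3 steps)

Derivation:
  start: ¬(¬T ∧ (F ∨ F))
  [1] ¬¬T ∨ ¬(F ∨ F)
  [2] T ∨ ¬(F ∨ F)
  [3] T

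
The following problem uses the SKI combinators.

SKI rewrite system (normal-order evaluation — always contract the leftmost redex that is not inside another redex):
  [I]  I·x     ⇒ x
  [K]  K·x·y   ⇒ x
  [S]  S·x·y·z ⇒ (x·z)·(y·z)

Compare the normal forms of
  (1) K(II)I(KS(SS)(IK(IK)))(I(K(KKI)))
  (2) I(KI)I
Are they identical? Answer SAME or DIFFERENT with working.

Term A:
  start: K(II)I(KS(SS)(IK(IK)))(I(K(KKI)))
  →1  II(KS(SS)(IK(IK)))(I(K(KKI)))
  →2  I(KS(SS)(IK(IK)))(I(K(KKI)))
  →3  KS(SS)(IK(IK))(I(K(KKI)))
  →4  S(IK(IK))(I(K(KKI)))
  →5  S(K(IK))(I(K(KKI)))
  →6  S(KK)(I(K(KKI)))
  →7  S(KK)(K(KKI))
  →8  S(KK)(KK)

Term B:
  start: I(KI)I
  →1  KII
  →2  I

Answer: DIFFERENT — A ⇓ S(KK)(KK), B ⇓ I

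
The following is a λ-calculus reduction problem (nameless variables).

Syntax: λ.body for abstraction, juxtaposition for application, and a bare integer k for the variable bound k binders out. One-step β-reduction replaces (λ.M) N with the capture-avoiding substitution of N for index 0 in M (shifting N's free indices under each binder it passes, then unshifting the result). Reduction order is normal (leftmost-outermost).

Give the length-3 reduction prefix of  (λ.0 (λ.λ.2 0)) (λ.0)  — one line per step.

  start: (λ.0 (λ.λ.2 0)) (λ.0)
  [1] (λ.0) (λ.λ.(λ.0) 0)
  [2] λ.λ.(λ.0) 0
  [3] λ.λ.0

Answer: after 3 steps: λ.λ.0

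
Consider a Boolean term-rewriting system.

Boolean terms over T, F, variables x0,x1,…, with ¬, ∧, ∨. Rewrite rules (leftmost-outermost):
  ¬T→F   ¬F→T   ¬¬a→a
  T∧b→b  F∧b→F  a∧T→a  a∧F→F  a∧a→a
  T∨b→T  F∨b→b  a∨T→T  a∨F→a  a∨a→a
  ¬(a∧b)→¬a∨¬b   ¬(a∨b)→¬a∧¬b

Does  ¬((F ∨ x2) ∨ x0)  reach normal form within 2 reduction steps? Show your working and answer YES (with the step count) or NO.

  start: ¬((F ∨ x2) ∨ x0)
  [1] ¬(F ∨ x2) ∧ ¬x0
  [2] (¬F ∧ ¬x2) ∧ ¬x0

Answer: NO — after 2 steps the term is (¬F ∧ ¬x2) ∧ ¬x0, not yet normal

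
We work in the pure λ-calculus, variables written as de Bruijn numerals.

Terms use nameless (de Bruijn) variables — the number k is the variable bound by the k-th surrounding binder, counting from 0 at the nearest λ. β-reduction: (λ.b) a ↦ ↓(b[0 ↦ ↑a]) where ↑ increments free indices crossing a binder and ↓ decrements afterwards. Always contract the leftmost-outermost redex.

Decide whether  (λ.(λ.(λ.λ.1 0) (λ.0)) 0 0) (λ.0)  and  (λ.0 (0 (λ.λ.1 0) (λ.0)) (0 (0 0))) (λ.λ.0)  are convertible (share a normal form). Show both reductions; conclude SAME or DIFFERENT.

Answer: SAME — A ⇓ λ.0, B ⇓ λ.0

Derivation:
Term A:
  start: (λ.(λ.(λ.λ.1 0) (λ.0)) 0 0) (λ.0)
  →1  (λ.(λ.λ.1 0) (λ.0)) (λ.0) (λ.0)
  →2  (λ.λ.1 0) (λ.0) (λ.0)
  →3  (λ.(λ.0) 0) (λ.0)
  →4  (λ.0) (λ.0)
  →5  λ.0

Term B:
  start: (λ.0 (0 (λ.λ.1 0) (λ.0)) (0 (0 0))) (λ.λ.0)
  →1  (λ.λ.0) ((λ.λ.0) (λ.λ.1 0) (λ.0)) ((λ.λ.0) ((λ.λ.0) (λ.λ.0)))
  →2  (λ.0) ((λ.λ.0) ((λ.λ.0) (λ.λ.0)))
  →3  (λ.λ.0) ((λ.λ.0) (λ.λ.0))
  →4  λ.0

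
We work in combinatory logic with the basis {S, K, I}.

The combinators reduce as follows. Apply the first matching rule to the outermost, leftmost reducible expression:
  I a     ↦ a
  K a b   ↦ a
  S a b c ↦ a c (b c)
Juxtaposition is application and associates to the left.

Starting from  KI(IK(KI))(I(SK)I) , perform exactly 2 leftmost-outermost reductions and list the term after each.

Answer: after 2 steps: I(SK)I

Reduction:
  start: KI(IK(KI))(I(SK)I)
  step 1: I(I(SK)I)
  step 2: I(SK)I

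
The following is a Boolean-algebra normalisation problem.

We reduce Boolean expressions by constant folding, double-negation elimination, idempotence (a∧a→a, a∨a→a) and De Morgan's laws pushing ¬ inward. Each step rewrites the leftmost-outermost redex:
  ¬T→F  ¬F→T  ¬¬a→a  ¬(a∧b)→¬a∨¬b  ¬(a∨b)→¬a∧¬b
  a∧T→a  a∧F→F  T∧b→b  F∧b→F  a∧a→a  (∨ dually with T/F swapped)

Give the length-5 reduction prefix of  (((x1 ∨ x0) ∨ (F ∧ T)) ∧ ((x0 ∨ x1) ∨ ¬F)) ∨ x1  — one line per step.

Answer: after 5 steps: (x1 ∨ x0) ∨ x1

Derivation:
  start: (((x1 ∨ x0) ∨ (F ∧ T)) ∧ ((x0 ∨ x1) ∨ ¬F)) ∨ x1
  →1  (((x1 ∨ x0) ∨ F) ∧ ((x0 ∨ x1) ∨ ¬F)) ∨ x1
  →2  ((x1 ∨ x0) ∧ ((x0 ∨ x1) ∨ ¬F)) ∨ x1
  →3  ((x1 ∨ x0) ∧ ((x0 ∨ x1) ∨ T)) ∨ x1
  →4  ((x1 ∨ x0) ∧ T) ∨ x1
  →5  (x1 ∨ x0) ∨ x1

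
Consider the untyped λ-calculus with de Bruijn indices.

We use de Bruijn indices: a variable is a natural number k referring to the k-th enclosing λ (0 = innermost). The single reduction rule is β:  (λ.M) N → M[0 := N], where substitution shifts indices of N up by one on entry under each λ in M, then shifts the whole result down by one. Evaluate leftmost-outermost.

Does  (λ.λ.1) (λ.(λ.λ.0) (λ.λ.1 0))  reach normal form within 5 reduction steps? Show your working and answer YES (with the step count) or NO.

Answer: YES — reaches normal form λ.λ.λ.0 in 2 ≤ 5 steps

Working:
  start: (λ.λ.1) (λ.(λ.λ.0) (λ.λ.1 0))
  [1] λ.λ.(λ.λ.0) (λ.λ.1 0)
  [2] λ.λ.λ.0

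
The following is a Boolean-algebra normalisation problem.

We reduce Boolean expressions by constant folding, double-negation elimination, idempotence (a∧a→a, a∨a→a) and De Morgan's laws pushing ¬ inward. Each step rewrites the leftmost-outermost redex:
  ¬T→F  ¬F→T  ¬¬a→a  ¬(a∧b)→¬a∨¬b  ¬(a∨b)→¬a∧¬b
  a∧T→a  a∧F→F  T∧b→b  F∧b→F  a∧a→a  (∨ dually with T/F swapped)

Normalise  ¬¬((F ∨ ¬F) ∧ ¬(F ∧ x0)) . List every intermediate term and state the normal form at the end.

  start: ¬¬((F ∨ ¬F) ∧ ¬(F ∧ x0))
  [1] (F ∨ ¬F) ∧ ¬(F ∧ x0)
  [2] ¬F ∧ ¬(F ∧ x0)
  [3] T ∧ ¬(F ∧ x0)
  [4] ¬(F ∧ x0)
  [5] ¬F ∨ ¬x0
  [6] T ∨ ¬x0
  [7] T

Answer: normal form = T  (in 7 steps)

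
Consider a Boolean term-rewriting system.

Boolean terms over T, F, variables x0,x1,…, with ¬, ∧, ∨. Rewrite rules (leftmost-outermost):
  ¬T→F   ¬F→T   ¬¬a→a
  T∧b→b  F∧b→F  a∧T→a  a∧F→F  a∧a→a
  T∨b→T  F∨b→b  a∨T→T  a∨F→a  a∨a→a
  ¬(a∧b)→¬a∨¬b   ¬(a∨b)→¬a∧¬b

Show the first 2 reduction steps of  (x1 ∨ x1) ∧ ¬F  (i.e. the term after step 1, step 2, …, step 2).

Answer: after 2 steps: x1 ∧ T

Working:
  start: (x1 ∨ x1) ∧ ¬F
  [1] x1 ∧ ¬F
  [2] x1 ∧ T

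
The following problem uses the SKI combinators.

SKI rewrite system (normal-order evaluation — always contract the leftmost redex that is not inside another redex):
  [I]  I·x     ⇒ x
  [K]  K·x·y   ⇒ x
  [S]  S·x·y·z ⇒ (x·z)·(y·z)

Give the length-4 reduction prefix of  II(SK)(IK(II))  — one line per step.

Answer: after 4 steps: SK(KI)

Derivation:
  start: II(SK)(IK(II))
  →1  I(SK)(IK(II))
  →2  SK(IK(II))
  →3  SK(K(II))
  →4  SK(KI)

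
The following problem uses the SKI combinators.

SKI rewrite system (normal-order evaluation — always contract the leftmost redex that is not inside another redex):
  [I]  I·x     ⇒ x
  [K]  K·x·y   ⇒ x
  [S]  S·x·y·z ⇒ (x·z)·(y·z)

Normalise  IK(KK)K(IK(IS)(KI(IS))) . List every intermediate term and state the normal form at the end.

  start: IK(KK)K(IK(IS)(KI(IS)))
  →1  K(KK)K(IK(IS)(KI(IS)))
  →2  KK(IK(IS)(KI(IS)))
  →3  K

Answer: normal form = K  (in 3 steps)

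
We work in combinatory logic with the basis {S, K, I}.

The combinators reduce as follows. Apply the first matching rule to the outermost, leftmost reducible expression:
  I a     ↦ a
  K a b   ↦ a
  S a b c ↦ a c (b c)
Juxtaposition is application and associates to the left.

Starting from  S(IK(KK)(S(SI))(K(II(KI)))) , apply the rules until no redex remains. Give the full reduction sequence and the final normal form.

Answer: normal form = SK  (in 3 steps)

Working:
  start: S(IK(KK)(S(SI))(K(II(KI))))
  [1] S(K(KK)(S(SI))(K(II(KI))))
  [2] S(KK(K(II(KI))))
  [3] SK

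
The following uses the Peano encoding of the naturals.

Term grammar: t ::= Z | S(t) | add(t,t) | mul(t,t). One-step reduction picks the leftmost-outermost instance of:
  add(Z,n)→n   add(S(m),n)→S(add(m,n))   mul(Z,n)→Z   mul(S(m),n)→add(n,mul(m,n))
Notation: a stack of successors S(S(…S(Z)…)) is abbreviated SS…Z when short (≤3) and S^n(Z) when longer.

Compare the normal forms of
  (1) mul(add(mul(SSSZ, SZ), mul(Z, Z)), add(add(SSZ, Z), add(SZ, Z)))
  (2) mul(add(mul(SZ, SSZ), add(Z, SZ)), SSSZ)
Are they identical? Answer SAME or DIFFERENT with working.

Term A:
  start: mul(add(mul(SSSZ, SZ), mul(Z, Z)), add(add(SSZ, Z), add(SZ, Z)))
  →1  mul(add(add(SZ, mul(SSZ, SZ)), mul(Z, Z)), add(add(SSZ, Z), add(SZ, Z)))
  →2  mul(add(S(add(Z, mul(SSZ, SZ))), mul(Z, Z)), add(add(SSZ, Z), add(SZ, Z)))
  →3  mul(S(add(add(Z, mul(SSZ, SZ)), mul(Z, Z))), add(add(SSZ, Z), add(SZ, Z)))
  →4  add(add(add(SSZ, Z), add(SZ, Z)), mul(add(add(Z, mul(SSZ, SZ)), mul(Z, Z)), add(add(SSZ, Z), add(SZ, Z))))
  →5  add(add(S(add(SZ, Z)), add(SZ, Z)), mul(add(add(Z, mul(SSZ, SZ)), mul(Z, Z)), add(add(SSZ, Z), add(SZ, Z))))
  →6  add(S(add(add(SZ, Z), add(SZ, Z))), mul(add(add(Z, mul(SSZ, SZ)), mul(Z, Z)), add(add(SSZ, Z), add(SZ, Z))))
  →7  S(add(add(add(SZ, Z), add(SZ, Z)), mul(add(add(Z, mul(SSZ, SZ)), mul(Z, Z)), add(add(SSZ, Z), add(SZ, Z)))))
  →8  S(add(add(S(add(Z, Z)), add(SZ, Z)), mul(add(add(Z, mul(SSZ, SZ)), mul(Z, Z)), add(add(SSZ, Z), add(SZ, Z)))))
  →9  S(add(S(add(add(Z, Z), add(SZ, Z))), mul(add(add(Z, mul(SSZ, SZ)), mul(Z, Z)), add(add(SSZ, Z), add(SZ, Z)))))
  →10  S(S(add(add(add(Z, Z), add(SZ, Z)), mul(add(add(Z, mul(SSZ, SZ)), mul(Z, Z)), add(add(SSZ, Z), add(SZ, Z))))))
  →11  S(S(add(add(Z, add(SZ, Z)), mul(add(add(Z, mul(SSZ, SZ)), mul(Z, Z)), add(add(SSZ, Z), add(SZ, Z))))))
  →12  S(S(add(add(SZ, Z), mul(add(add(Z, mul(SSZ, SZ)), mul(Z, Z)), add(add(SSZ, Z), add(SZ, Z))))))
  →13  S(S(add(S(add(Z, Z)), mul(add(add(Z, mul(SSZ, SZ)), mul(Z, Z)), add(add(SSZ, Z), add(SZ, Z))))))
  →14  S(S(S(add(add(Z, Z), mul(add(add(Z, mul(SSZ, SZ)), mul(Z, Z)), add(add(SSZ, Z), add(SZ, Z)))))))
  →15  S(S(S(add(Z, mul(add(add(Z, mul(SSZ, SZ)), mul(Z, Z)), add(add(SSZ, Z), add(SZ, Z)))))))
  →16  S(S(S(mul(add(add(Z, mul(SSZ, SZ)), mul(Z, Z)), add(add(SSZ, Z), add(SZ, Z))))))
  →17  S(S(S(mul(add(mul(SSZ, SZ), mul(Z, Z)), add(add(SSZ, Z), add(SZ, Z))))))
  →18  S(S(S(mul(add(add(SZ, mul(SZ, SZ)), mul(Z, Z)), add(add(SSZ, Z), add(SZ, Z))))))
  →19  S(S(S(mul(add(S(add(Z, mul(SZ, SZ))), mul(Z, Z)), add(add(SSZ, Z), add(SZ, Z))))))
  →20  S(S(S(mul(S(add(add(Z, mul(SZ, SZ)), mul(Z, Z))), add(add(SSZ, Z), add(SZ, Z))))))
  →21  S(S(S(add(add(add(SSZ, Z), add(SZ, Z)), mul(add(add(Z, mul(SZ, SZ)), mul(Z, Z)), add(add(SSZ, Z), add(SZ, Z)))))))
  →22  S(S(S(add(add(S(add(SZ, Z)), add(SZ, Z)), mul(add(add(Z, mul(SZ, SZ)), mul(Z, Z)), add(add(SSZ, Z), add(SZ, Z)))))))
  →23  S(S(S(add(S(add(add(SZ, Z), add(SZ, Z))), mul(add(add(Z, mul(SZ, SZ)), mul(Z, Z)), add(add(SSZ, Z), add(SZ, Z)))))))
  →24  S(S(S(S(add(add(add(SZ, Z), add(SZ, Z)), mul(add(add(Z, mul(SZ, SZ)), mul(Z, Z)), add(add(SSZ, Z), add(SZ, Z))))))))
  →25  S(S(S(S(add(add(S(add(Z, Z)), add(SZ, Z)), mul(add(add(Z, mul(SZ, SZ)), mul(Z, Z)), add(add(SSZ, Z), add(SZ, Z))))))))
  →26  S(S(S(S(add(S(add(add(Z, Z), add(SZ, Z))), mul(add(add(Z, mul(SZ, SZ)), mul(Z, Z)), add(add(SSZ, Z), add(SZ, Z))))))))
  →27  S(S(S(S(S(add(add(add(Z, Z), add(SZ, Z)), mul(add(add(Z, mul(SZ, SZ)), mul(Z, Z)), add(add(SSZ, Z), add(SZ, Z)))))))))
  →28  S(S(S(S(S(add(add(Z, add(SZ, Z)), mul(add(add(Z, mul(SZ, SZ)), mul(Z, Z)), add(add(SSZ, Z), add(SZ, Z)))))))))
  →29  S(S(S(S(S(add(add(SZ, Z), mul(add(add(Z, mul(SZ, SZ)), mul(Z, Z)), add(add(SSZ, Z), add(SZ, Z)))))))))
  →30  S(S(S(S(S(add(S(add(Z, Z)), mul(add(add(Z, mul(SZ, SZ)), mul(Z, Z)), add(add(SSZ, Z), add(SZ, Z)))))))))
  →31  S(S(S(S(S(S(add(add(Z, Z), mul(add(add(Z, mul(SZ, SZ)), mul(Z, Z)), add(add(SSZ, Z), add(SZ, Z))))))))))
  →32  S(S(S(S(S(S(add(Z, mul(add(add(Z, mul(SZ, SZ)), mul(Z, Z)), add(add(SSZ, Z), add(SZ, Z))))))))))
  →33  S(S(S(S(S(S(mul(add(add(Z, mul(SZ, SZ)), mul(Z, Z)), add(add(SSZ, Z), add(SZ, Z)))))))))
  →34  S(S(S(S(S(S(mul(add(mul(SZ, SZ), mul(Z, Z)), add(add(SSZ, Z), add(SZ, Z)))))))))
  →35  S(S(S(S(S(S(mul(add(add(SZ, mul(Z, SZ)), mul(Z, Z)), add(add(SSZ, Z), add(SZ, Z)))))))))
  →36  S(S(S(S(S(S(mul(add(S(add(Z, mul(Z, SZ))), mul(Z, Z)), add(add(SSZ, Z), add(SZ, Z)))))))))
  →37  S(S(S(S(S(S(mul(S(add(add(Z, mul(Z, SZ)), mul(Z, Z))), add(add(SSZ, Z), add(SZ, Z)))))))))
  →38  S(S(S(S(S(S(add(add(add(SSZ, Z), add(SZ, Z)), mul(add(add(Z, mul(Z, SZ)), mul(Z, Z)), add(add(SSZ, Z), add(SZ, Z))))))))))
  →39  S(S(S(S(S(S(add(add(S(add(SZ, Z)), add(SZ, Z)), mul(add(add(Z, mul(Z, SZ)), mul(Z, Z)), add(add(SSZ, Z), add(SZ, Z))))))))))
  →40  S(S(S(S(S(S(add(S(add(add(SZ, Z), add(SZ, Z))), mul(add(add(Z, mul(Z, SZ)), mul(Z, Z)), add(add(SSZ, Z), add(SZ, Z))))))))))
  →41  S(S(S(S(S(S(S(add(add(add(SZ, Z), add(SZ, Z)), mul(add(add(Z, mul(Z, SZ)), mul(Z, Z)), add(add(SSZ, Z), add(SZ, Z)))))))))))
  →42  S(S(S(S(S(S(S(add(add(S(add(Z, Z)), add(SZ, Z)), mul(add(add(Z, mul(Z, SZ)), mul(Z, Z)), add(add(SSZ, Z), add(SZ, Z)))))))))))
  →43  S(S(S(S(S(S(S(add(S(add(add(Z, Z), add(SZ, Z))), mul(add(add(Z, mul(Z, SZ)), mul(Z, Z)), add(add(SSZ, Z), add(SZ, Z)))))))))))
  →44  S(S(S(S(S(S(S(S(add(add(add(Z, Z), add(SZ, Z)), mul(add(add(Z, mul(Z, SZ)), mul(Z, Z)), add(add(SSZ, Z), add(SZ, Z))))))))))))
  →45  S(S(S(S(S(S(S(S(add(add(Z, add(SZ, Z)), mul(add(add(Z, mul(Z, SZ)), mul(Z, Z)), add(add(SSZ, Z), add(SZ, Z))))))))))))
  →46  S(S(S(S(S(S(S(S(add(add(SZ, Z), mul(add(add(Z, mul(Z, SZ)), mul(Z, Z)), add(add(SSZ, Z), add(SZ, Z))))))))))))
  →47  S(S(S(S(S(S(S(S(add(S(add(Z, Z)), mul(add(add(Z, mul(Z, SZ)), mul(Z, Z)), add(add(SSZ, Z), add(SZ, Z))))))))))))
  →48  S(S(S(S(S(S(S(S(S(add(add(Z, Z), mul(add(add(Z, mul(Z, SZ)), mul(Z, Z)), add(add(SSZ, Z), add(SZ, Z)))))))))))))
  →49  S(S(S(S(S(S(S(S(S(add(Z, mul(add(add(Z, mul(Z, SZ)), mul(Z, Z)), add(add(SSZ, Z), add(SZ, Z)))))))))))))
  →50  S(S(S(S(S(S(S(S(S(mul(add(add(Z, mul(Z, SZ)), mul(Z, Z)), add(add(SSZ, Z), add(SZ, Z))))))))))))
  →51  S(S(S(S(S(S(S(S(S(mul(add(mul(Z, SZ), mul(Z, Z)), add(add(SSZ, Z), add(SZ, Z))))))))))))
  →52  S(S(S(S(S(S(S(S(S(mul(add(Z, mul(Z, Z)), add(add(SSZ, Z), add(SZ, Z))))))))))))
  →53  S(S(S(S(S(S(S(S(S(mul(mul(Z, Z), add(add(SSZ, Z), add(SZ, Z))))))))))))
  →54  S(S(S(S(S(S(S(S(S(mul(Z, add(add(SSZ, Z), add(SZ, Z))))))))))))
  →55  S^9(Z)

Term B:
  start: mul(add(mul(SZ, SSZ), add(Z, SZ)), SSSZ)
  →1  mul(add(add(SSZ, mul(Z, SSZ)), add(Z, SZ)), SSSZ)
  →2  mul(add(S(add(SZ, mul(Z, SSZ))), add(Z, SZ)), SSSZ)
  →3  mul(S(add(add(SZ, mul(Z, SSZ)), add(Z, SZ))), SSSZ)
  →4  add(SSSZ, mul(add(add(SZ, mul(Z, SSZ)), add(Z, SZ)), SSSZ))
  →5  S(add(SSZ, mul(add(add(SZ, mul(Z, SSZ)), add(Z, SZ)), SSSZ)))
  →6  S(S(add(SZ, mul(add(add(SZ, mul(Z, SSZ)), add(Z, SZ)), SSSZ))))
  →7  S(S(S(add(Z, mul(add(add(SZ, mul(Z, SSZ)), add(Z, SZ)), SSSZ)))))
  →8  S(S(S(mul(add(add(SZ, mul(Z, SSZ)), add(Z, SZ)), SSSZ))))
  →9  S(S(S(mul(add(S(add(Z, mul(Z, SSZ))), add(Z, SZ)), SSSZ))))
  →10  S(S(S(mul(S(add(add(Z, mul(Z, SSZ)), add(Z, SZ))), SSSZ))))
  →11  S(S(S(add(SSSZ, mul(add(add(Z, mul(Z, SSZ)), add(Z, SZ)), SSSZ)))))
  →12  S(S(S(S(add(SSZ, mul(add(add(Z, mul(Z, SSZ)), add(Z, SZ)), SSSZ))))))
  →13  S(S(S(S(S(add(SZ, mul(add(add(Z, mul(Z, SSZ)), add(Z, SZ)), SSSZ)))))))
  →14  S(S(S(S(S(S(add(Z, mul(add(add(Z, mul(Z, SSZ)), add(Z, SZ)), SSSZ))))))))
  →15  S(S(S(S(S(S(mul(add(add(Z, mul(Z, SSZ)), add(Z, SZ)), SSSZ)))))))
  →16  S(S(S(S(S(S(mul(add(mul(Z, SSZ), add(Z, SZ)), SSSZ)))))))
  →17  S(S(S(S(S(S(mul(add(Z, add(Z, SZ)), SSSZ)))))))
  →18  S(S(S(S(S(S(mul(add(Z, SZ), SSSZ)))))))
  →19  S(S(S(S(S(S(mul(SZ, SSSZ)))))))
  →20  S(S(S(S(S(S(add(SSSZ, mul(Z, SSSZ))))))))
  →21  S(S(S(S(S(S(S(add(SSZ, mul(Z, SSSZ)))))))))
  →22  S(S(S(S(S(S(S(S(add(SZ, mul(Z, SSSZ))))))))))
  →23  S(S(S(S(S(S(S(S(S(add(Z, mul(Z, SSSZ)))))))))))
  →24  S(S(S(S(S(S(S(S(S(mul(Z, SSSZ))))))))))
  →25  S^9(Z)

Answer: SAME — A ⇓ S^9(Z), B ⇓ S^9(Z)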